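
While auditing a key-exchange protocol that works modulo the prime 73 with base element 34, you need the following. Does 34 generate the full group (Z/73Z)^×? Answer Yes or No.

Yes

φ(73) = 73 − 1 = 72 = 2^3 · 3^2.
34 is a primitive root mod 73 iff 34^(φ(73)/q) ≢ 1 for every prime q | φ(73), i.e. q ∈ {2, 3}.
34^36 ≡ 72 (mod 73)  [q = 2: ≢ 1 ✓]
34^24 ≡ 64 (mod 73)  [q = 3: ≢ 1 ✓]
None equal 1, so ord_73(34) = 72: 34 is a primitive root.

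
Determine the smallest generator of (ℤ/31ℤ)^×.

φ(31) = 31 − 1 = 30 = 2 · 3 · 5.
Test candidates g = 2, 3, … against the prime factors q ∈ {2, 3, 5} of φ(31): g is a generator iff g^(30/q) ≢ 1 for every such q.
g = 2: 2^15 ≡ 1 — hits 1, so not a primitive root.
g = 3: 3^15 ≡ 30; 3^10 ≡ 25; 3^6 ≡ 16 — none is 1, so 3 is a primitive root.
Hence the least primitive root of 31 is 3.

3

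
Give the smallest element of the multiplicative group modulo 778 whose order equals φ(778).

φ(778) = φ(2)·φ(389) = 1·388 = 388 = 2^2 · 97.
Test candidates g = 2, 3, … against the prime factors q ∈ {2, 97} of φ(778): g is a generator iff g^(388/q) ≢ 1 for every such q.
g = 2: gcd(2, 778) = 2 > 1, not a unit — skip.
g = 3: 3^194 ≡ 777; 3^4 ≡ 81 — none is 1, so 3 is a primitive root.
The smallest primitive root modulo 778 is 3.

3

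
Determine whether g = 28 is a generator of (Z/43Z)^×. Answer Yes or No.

Yes

φ(43) = 43 − 1 = 42 = 2 · 3 · 7.
28 is a primitive root mod 43 iff 28^(φ(43)/q) ≢ 1 for every prime q | φ(43), i.e. q ∈ {2, 3, 7}.
28^21 ≡ 42 (mod 43)  [q = 2: ≢ 1 ✓]
28^14 ≡ 6 (mod 43)  [q = 3: ≢ 1 ✓]
28^6 ≡ 11 (mod 43)  [q = 7: ≢ 1 ✓]
None equal 1, so ord_43(28) = 42: 28 is a primitive root.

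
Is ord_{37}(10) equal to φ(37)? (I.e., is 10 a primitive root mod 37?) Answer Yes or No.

φ(37) = 37 − 1 = 36 = 2^2 · 3^2.
Test 10^(36/q) mod 37 for each prime factor q of 36:
10^18 ≡ 1 (mod 37)  [q = 2: ≡ 1 ✗]
10^12 ≡ 1 (mod 37)  [q = 3: ≡ 1 ✗]
Since 10^18 ≡ 1, the order of 10 divides 18 < 36, so 10 is not a primitive root.

No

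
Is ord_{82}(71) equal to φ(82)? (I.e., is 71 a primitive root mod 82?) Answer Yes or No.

Yes

φ(82) = φ(2)·φ(41) = 1·40 = 40 = 2^3 · 5.
Test 71^(40/q) mod 82 for each prime factor q of 40:
71^20 ≡ 81 (mod 82)  [q = 2: ≢ 1 ✓]
71^8 ≡ 57 (mod 82)  [q = 5: ≢ 1 ✓]
Every test exponent gives a nontrivial residue, hence 71 generates the full group.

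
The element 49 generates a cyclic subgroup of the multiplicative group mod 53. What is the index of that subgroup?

Since 49 ∈ (Z/53Z)^×, its order divides φ(53) = 53 − 1 = 52 = 2^2 · 13.
Divisors of 52: 1, 2, 4, 13, 26, 52.
Evaluate successive powers at the divisors of 52:
49^1 ≡ 49 (mod 53)
49^2 ≡ 16 (mod 53)
49^4 ≡ 44 (mod 53)
49^13 ≡ 1 (mod 53) ✓
So ord_53(49) = 13, hence |⟨49⟩| = 13.
Index = |(Z/53Z)^×| / |⟨49⟩| = 52 / 13 = 4.

4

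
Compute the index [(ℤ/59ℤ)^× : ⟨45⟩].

By Lagrange's theorem, ord_59(45) divides φ(59) = 59 − 1 = 58 = 2 · 29.
Divisors of 58: 1, 2, 29, 58.
Check 45^d mod 59 for each divisor in increasing order:
45^1 ≡ 45 (mod 59)
45^2 ≡ 19 (mod 59)
45^29 ≡ 1 (mod 59) ✓
The order of 45 is 29, so the subgroup it generates has 29 elements.
[(Z/59Z)^× : ⟨45⟩] = 58/29 = 2.

2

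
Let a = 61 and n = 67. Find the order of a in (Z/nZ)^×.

66

Since 61 ∈ (Z/67Z)^×, its order divides φ(67) = 67 − 1 = 66 = 2 · 3 · 11.
Divisors of 66: 1, 2, 3, 6, 11, 22, 33, 66.
Check 61^d mod 67 for each divisor in increasing order:
61^1 ≡ 61
61^2 ≡ 36
61^3 ≡ 52
61^6 ≡ 24
61^11 ≡ 38
61^22 ≡ 37
61^33 ≡ 66
61^66 ≡ 1
The smallest such exponent is 66, so the order of 61 is 66.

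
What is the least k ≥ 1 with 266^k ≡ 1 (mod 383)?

191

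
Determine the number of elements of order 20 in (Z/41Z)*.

8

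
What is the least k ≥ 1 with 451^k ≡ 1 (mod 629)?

Since 451 ∈ (Z/629Z)^×, its order divides φ(629) = φ(17·37) = (17−1)·(37−1) = 16·36 = 576 = 2^6 · 3^2.
Divisors of 576: 1, 2, 3, 4, 6, 8, 9, 12, 16, 18, 24, 32, 36, 48, 64, 72, 96, 144, 192, 288, 576.
Compute 451^d (mod 629) for the divisors d until we hit 1:
451^1 ≡ 451
451^2 ≡ 234
451^3 ≡ 491
451^4 ≡ 33
451^6 ≡ 174
451^8 ≡ 460
451^9 ≡ 519
451^12 ≡ 84
451^16 ≡ 256
451^18 ≡ 149
451^24 ≡ 137
451^32 ≡ 120
451^36 ≡ 186
451^48 ≡ 528
451^64 ≡ 562
451^72 ≡ 1
The smallest such exponent is 72, so the order of 451 is 72.

72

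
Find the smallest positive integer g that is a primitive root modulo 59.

2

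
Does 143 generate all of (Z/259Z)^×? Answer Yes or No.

No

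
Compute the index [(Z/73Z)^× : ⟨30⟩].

3

The order of 30 must divide φ(73) = 73 − 1 = 72 = 2^3 · 3^2.
Divisors of 72: 1, 2, 3, 4, 6, 8, 9, 12, 18, 24, 36, 72.
Check 30^d mod 73 for each divisor in increasing order:
30^1 ≡ 30
30^2 ≡ 24
30^3 ≡ 63
30^4 ≡ 65
30^6 ≡ 27
30^8 ≡ 64
30^9 ≡ 22
30^12 ≡ 72
30^18 ≡ 46
30^24 ≡ 1
So ord_73(30) = 24, hence |⟨30⟩| = 24.
Index = |(Z/73Z)^×| / |⟨30⟩| = 72 / 24 = 3.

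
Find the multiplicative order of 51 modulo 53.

ord(51) | φ(53) = 53 − 1 = 52 = 2^2 · 13.
Divisors of 52: 1, 2, 4, 13, 26, 52.
Compute 51^d (mod 53) for the divisors d until we hit 1:
51^1 ≡ 51 (mod 53)
51^2 ≡ 4 (mod 53)
51^4 ≡ 16 (mod 53)
51^13 ≡ 23 (mod 53)
51^26 ≡ 52 (mod 53)
51^52 ≡ 1 (mod 53) ✓
The smallest such exponent is 52, so the order of 51 is 52.

52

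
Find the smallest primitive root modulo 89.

3

φ(89) = 89 − 1 = 88 = 2^3 · 11.
g is a primitive root iff g^(88/q) ≢ 1 (mod 89) for each prime q ∈ {2, 11}.
g = 2: 2^44 ≡ 1 — hits 1, so not a primitive root.
g = 3: 3^44 ≡ 88; 3^8 ≡ 64 — none is 1, so 3 is a primitive root.
The smallest primitive root modulo 89 is 3.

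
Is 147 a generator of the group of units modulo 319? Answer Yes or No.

No

319 = 11 · 29 is a product of two distinct odd primes, so (Z/319Z)^× ≅ (Z/11Z)^× × (Z/29Z)^× is not cyclic.
No primitive root modulo 319 exists; in particular 147 is not one.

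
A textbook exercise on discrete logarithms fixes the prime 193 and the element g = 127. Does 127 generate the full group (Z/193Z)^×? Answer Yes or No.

φ(193) = 193 − 1 = 192 = 2^6 · 3.
An element g generates (Z/193Z)^× iff g^(192/q) ≢ 1 (mod 193) for each prime q ∈ {2, 3}.
127^96 ≡ 192 (mod 193)  [q = 2: ≢ 1 ✓]
127^64 ≡ 84 (mod 193)  [q = 3: ≢ 1 ✓]
None equal 1, so ord_193(127) = 192: 127 is a primitive root.

Yes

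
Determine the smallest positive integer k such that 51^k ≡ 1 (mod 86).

The order of 51 must divide φ(86) = φ(2)·φ(43) = 1·42 = 42 = 2 · 3 · 7.
Divisors of 42: 1, 2, 3, 6, 7, 14, 21, 42.
Evaluate successive powers at the divisors of 42:
51^1 ≡ 51
51^2 ≡ 21
51^3 ≡ 39
51^6 ≡ 59
51^7 ≡ 85
51^14 ≡ 1
So ord_86(51) = 14.

14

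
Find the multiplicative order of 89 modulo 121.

ord(89) | φ(121) = φ(11^2) = 11·(11−1) = 110 = 2 · 5 · 11.
Divisors of 110: 1, 2, 5, 10, 11, 22, 55, 110.
Check 89^d mod 121 for each divisor in increasing order:
89^1 ≡ 89 (mod 121)
89^2 ≡ 56 (mod 121)
89^5 ≡ 78 (mod 121)
89^10 ≡ 34 (mod 121)
89^11 ≡ 1 (mod 121) ✓
Hence ord(89) = 11.

11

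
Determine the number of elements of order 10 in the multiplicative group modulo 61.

φ(61) = 61 − 1 = 60 = 2^2 · 3 · 5.
(Z/61Z)^× is cyclic (|G| = 60); a cyclic group of order m has exactly φ(d) elements of each order d | m, and none otherwise.
10 = 2 · 5 divides 60, and φ(10) = 4.

4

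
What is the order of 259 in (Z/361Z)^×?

114

By Lagrange's theorem, ord_361(259) divides φ(361) = φ(19^2) = 19·(19−1) = 342 = 2 · 3^2 · 19.
Divisors of 342: 1, 2, 3, 6, 9, 18, 19, 38, 57, 114, 171, 342.
Test each divisor d:
259^1 ≡ 259
259^2 ≡ 296
259^3 ≡ 132
259^6 ≡ 96
259^9 ≡ 37
259^18 ≡ 286
259^19 ≡ 69
259^38 ≡ 68
259^57 ≡ 360
259^114 ≡ 1
Therefore the multiplicative order of 259 modulo 361 is 114.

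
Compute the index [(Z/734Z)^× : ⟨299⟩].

Since 299 ∈ (Z/734Z)^×, its order divides φ(734) = φ(2)·φ(367) = 1·366 = 366 = 2 · 3 · 61.
Divisors of 366: 1, 2, 3, 6, 61, 122, 183, 366.
Check 299^d mod 734 for each divisor in increasing order:
299^1 ≡ 299 (mod 734)
299^2 ≡ 587 (mod 734)
299^3 ≡ 87 (mod 734)
299^6 ≡ 229 (mod 734)
299^61 ≡ 1 (mod 734) ✓
The order of 299 is 61, so the subgroup it generates has 61 elements.
[(Z/734Z)^× : ⟨299⟩] = 366/61 = 6.

6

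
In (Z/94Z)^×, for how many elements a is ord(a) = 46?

φ(94) = φ(2)·φ(47) = 1·46 = 46 = 2 · 23.
Since (Z/94Z)^× is cyclic of order 46, the number of elements of order d is φ(d) when d | 46 and 0 otherwise.
46 = 2 · 23 divides 46, and φ(46) = 22.

22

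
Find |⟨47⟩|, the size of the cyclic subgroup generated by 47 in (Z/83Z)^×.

By Lagrange's theorem, ord_83(47) divides φ(83) = 83 − 1 = 82 = 2 · 41.
Divisors of 82: 1, 2, 41, 82.
Evaluate successive powers at the divisors of 82:
47^1 ≡ 47
47^2 ≡ 51
47^41 ≡ 82
47^82 ≡ 1
Hence ord(47) = 82.

82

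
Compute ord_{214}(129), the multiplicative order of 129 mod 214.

106

Since 129 ∈ (Z/214Z)^×, its order divides φ(214) = φ(2)·φ(107) = 1·106 = 106 = 2 · 53.
Divisors of 106: 1, 2, 53, 106.
Check 129^d mod 214 for each divisor in increasing order:
129^1 ≡ 129 (mod 214)
129^2 ≡ 163 (mod 214)
129^53 ≡ 213 (mod 214)
129^106 ≡ 1 (mod 214) ✓
Hence ord(129) = 106.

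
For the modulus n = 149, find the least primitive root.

2

φ(149) = 149 − 1 = 148 = 2^2 · 37.
Test candidates g = 2, 3, … against the prime factors q ∈ {2, 37} of φ(149): g is a generator iff g^(148/q) ≢ 1 for every such q.
g = 2: 2^74 ≡ 148; 2^4 ≡ 16 — none is 1, so 2 is a primitive root.
Hence the least primitive root of 149 is 2.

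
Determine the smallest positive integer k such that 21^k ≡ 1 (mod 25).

Since 21 ∈ (Z/25Z)^×, its order divides φ(25) = φ(5^2) = 5·(5−1) = 20 = 2^2 · 5.
Divisors of 20: 1, 2, 4, 5, 10, 20.
Test each divisor d:
21^1 ≡ 21
21^2 ≡ 16
21^4 ≡ 6
21^5 ≡ 1
The smallest such exponent is 5, so the order of 21 is 5.

5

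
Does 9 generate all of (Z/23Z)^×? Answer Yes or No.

φ(23) = 23 − 1 = 22 = 2 · 11.
Test 9^(22/q) mod 23 for each prime factor q of 22:
9^11 ≡ 1 (mod 23)  [q = 2: ≡ 1 ✗]
9^2 ≡ 12 (mod 23)  [q = 11: ≢ 1 ✓]
9^11 ≡ 1 shows ord(9) | 11, strictly less than φ(23); not a primitive root.

No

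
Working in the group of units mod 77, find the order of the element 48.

10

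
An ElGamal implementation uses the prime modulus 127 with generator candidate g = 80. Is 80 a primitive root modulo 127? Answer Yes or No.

No

φ(127) = 127 − 1 = 126 = 2 · 3^2 · 7.
80 is a primitive root mod 127 iff 80^(φ(127)/q) ≢ 1 for every prime q | φ(127), i.e. q ∈ {2, 3, 7}.
80^63 ≡ 126 (mod 127)  [q = 2: ≢ 1 ✓]
80^42 ≡ 1 (mod 127)  [q = 3: ≡ 1 ✗]
80^18 ≡ 2 (mod 127)  [q = 7: ≢ 1 ✓]
Since 80^42 ≡ 1, the order of 80 divides 42 < 126, so 80 is not a primitive root.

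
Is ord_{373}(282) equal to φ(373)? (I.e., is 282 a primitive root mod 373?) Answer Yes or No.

φ(373) = 373 − 1 = 372 = 2^2 · 3 · 31.
Test 282^(372/q) mod 373 for each prime factor q of 372:
282^186 ≡ 1 (mod 373)  [q = 2: ≡ 1 ✗]
282^124 ≡ 1 (mod 373)  [q = 3: ≡ 1 ✗]
282^12 ≡ 144 (mod 373)  [q = 31: ≢ 1 ✓]
282^186 ≡ 1 shows ord(282) | 186, strictly less than φ(373); not a primitive root.

No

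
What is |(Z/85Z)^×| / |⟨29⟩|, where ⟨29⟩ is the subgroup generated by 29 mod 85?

4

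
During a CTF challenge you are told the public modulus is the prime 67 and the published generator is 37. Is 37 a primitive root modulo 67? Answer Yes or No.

No

φ(67) = 67 − 1 = 66 = 2 · 3 · 11.
It suffices to check that the order of 37 is not a proper divisor of 66: compute 37^(66/q) for q ∈ {2, 3, 11}.
37^33 ≡ 1 (mod 67)  [q = 2: ≡ 1 ✗]
37^22 ≡ 37 (mod 67)  [q = 3: ≢ 1 ✓]
37^6 ≡ 1 (mod 67)  [q = 11: ≡ 1 ✗]
Since 37^33 ≡ 1, the order of 37 divides 33 < 66, so 37 is not a primitive root.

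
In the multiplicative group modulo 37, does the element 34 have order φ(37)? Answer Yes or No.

No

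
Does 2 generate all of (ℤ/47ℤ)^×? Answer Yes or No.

φ(47) = 47 − 1 = 46 = 2 · 23.
Test 2^(46/q) mod 47 for each prime factor q of 46:
2^23 ≡ 1 (mod 47)  [q = 2: ≡ 1 ✗]
2^2 ≡ 4 (mod 47)  [q = 23: ≢ 1 ✓]
2^23 ≡ 1 shows ord(2) | 23, strictly less than φ(47); not a primitive root.

No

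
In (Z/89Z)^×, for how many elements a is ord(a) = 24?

0

φ(89) = 89 − 1 = 88 = 2^3 · 11.
(Z/89Z)^× is cyclic (|G| = 88); a cyclic group of order m has exactly φ(d) elements of each order d | m, and none otherwise.
Here 88 is not a multiple of 24, so there are no elements of order 24.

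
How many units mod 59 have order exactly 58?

28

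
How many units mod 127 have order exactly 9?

φ(127) = 127 − 1 = 126 = 2 · 3^2 · 7.
In a cyclic group of order 126, there are φ(d) elements of order d for each divisor d of 126, and zero for non-divisors.
9 = 3^2 divides 126, and φ(9) = 6.

6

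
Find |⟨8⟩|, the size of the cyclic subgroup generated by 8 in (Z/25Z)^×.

20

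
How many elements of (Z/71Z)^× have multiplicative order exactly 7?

6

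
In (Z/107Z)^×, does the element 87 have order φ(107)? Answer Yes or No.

No

φ(107) = 107 − 1 = 106 = 2 · 53.
Test 87^(106/q) mod 107 for each prime factor q of 106:
87^53 ≡ 1 (mod 107)  [q = 2: ≡ 1 ✗]
87^2 ≡ 79 (mod 107)  [q = 53: ≢ 1 ✓]
87^53 ≡ 1 shows ord(87) | 53, strictly less than φ(107); not a primitive root.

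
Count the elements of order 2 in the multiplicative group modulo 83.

1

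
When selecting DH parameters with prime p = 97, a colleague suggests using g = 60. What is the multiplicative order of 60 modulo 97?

By Lagrange's theorem, ord_97(60) divides φ(97) = 97 − 1 = 96 = 2^5 · 3.
Divisors of 96: 1, 2, 3, 4, 6, 8, 12, 16, 24, 32, 48, 96.
Check 60^d mod 97 for each divisor in increasing order:
60^1 ≡ 60
60^2 ≡ 11
60^3 ≡ 78
60^4 ≡ 24
60^6 ≡ 70
60^8 ≡ 91
60^12 ≡ 50
60^16 ≡ 36
60^24 ≡ 75
60^32 ≡ 35
60^48 ≡ 96
60^96 ≡ 1
Hence ord(60) = 96.

96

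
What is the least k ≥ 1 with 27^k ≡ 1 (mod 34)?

ord(27) | φ(34) = φ(2)·φ(17) = 1·16 = 16 = 2^4.
Divisors of 16: 1, 2, 4, 8, 16.
Test each divisor d:
27^1 ≡ 27 (mod 34)
27^2 ≡ 15 (mod 34)
27^4 ≡ 21 (mod 34)
27^8 ≡ 33 (mod 34)
27^16 ≡ 1 (mod 34) ✓
Hence ord(27) = 16.

16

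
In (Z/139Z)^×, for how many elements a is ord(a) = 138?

φ(139) = 139 − 1 = 138 = 2 · 3 · 23.
(Z/139Z)^× is cyclic (|G| = 138); a cyclic group of order m has exactly φ(d) elements of each order d | m, and none otherwise.
138 = 2 · 3 · 23 divides 138, and φ(138) = 44.

44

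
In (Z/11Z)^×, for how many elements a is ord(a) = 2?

φ(11) = 11 − 1 = 10 = 2 · 5.
Since (Z/11Z)^× is cyclic of order 10, the number of elements of order d is φ(d) when d | 10 and 0 otherwise.
2 | 10, and φ(2) = 2 − 1 = 1.

1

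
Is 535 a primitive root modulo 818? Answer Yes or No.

φ(818) = φ(2)·φ(409) = 1·408 = 408 = 2^3 · 3 · 17.
It suffices to check that the order of 535 is not a proper divisor of 408: compute 535^(408/q) for q ∈ {2, 3, 17}.
535^204 ≡ 817 (mod 818)  [q = 2: ≢ 1 ✓]
535^136 ≡ 355 (mod 818)  [q = 3: ≢ 1 ✓]
535^24 ≡ 491 (mod 818)  [q = 17: ≢ 1 ✓]
All checks pass, so 535 has order 408 and is a primitive root modulo 818.

Yes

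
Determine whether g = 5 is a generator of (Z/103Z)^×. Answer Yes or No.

Yes

φ(103) = 103 − 1 = 102 = 2 · 3 · 17.
Test 5^(102/q) mod 103 for each prime factor q of 102:
5^51 ≡ 102 (mod 103)  [q = 2: ≢ 1 ✓]
5^34 ≡ 56 (mod 103)  [q = 3: ≢ 1 ✓]
5^6 ≡ 72 (mod 103)  [q = 17: ≢ 1 ✓]
None equal 1, so ord_103(5) = 102: 5 is a primitive root.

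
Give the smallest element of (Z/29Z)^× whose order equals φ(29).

φ(29) = 29 − 1 = 28 = 2^2 · 7.
Test candidates g = 2, 3, … against the prime factors q ∈ {2, 7} of φ(29): g is a generator iff g^(28/q) ≢ 1 for every such q.
g = 2: 2^14 ≡ 28; 2^4 ≡ 16 — none is 1, so 2 is a primitive root.
So 2 is the smallest generator of (Z/29Z)^×.

2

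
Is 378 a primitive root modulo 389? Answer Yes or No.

φ(389) = 389 − 1 = 388 = 2^2 · 97.
Test 378^(388/q) mod 389 for each prime factor q of 388:
378^194 ≡ 1 (mod 389)  [q = 2: ≡ 1 ✗]
378^4 ≡ 248 (mod 389)  [q = 97: ≢ 1 ✓]
Since 378^194 ≡ 1, the order of 378 divides 194 < 388, so 378 is not a primitive root.

No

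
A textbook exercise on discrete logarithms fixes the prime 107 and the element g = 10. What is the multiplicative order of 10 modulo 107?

53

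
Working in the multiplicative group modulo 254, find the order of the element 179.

9

The order of 179 must divide φ(254) = φ(2)·φ(127) = 1·126 = 126 = 2 · 3^2 · 7.
Divisors of 126: 1, 2, 3, 6, 7, 9, 14, 18, 21, 42, 63, 126.
Test each divisor d:
179^1 ≡ 179 (mod 254)
179^2 ≡ 37 (mod 254)
179^3 ≡ 19 (mod 254)
179^6 ≡ 107 (mod 254)
179^7 ≡ 103 (mod 254)
179^9 ≡ 1 (mod 254) ✓
So ord_254(179) = 9.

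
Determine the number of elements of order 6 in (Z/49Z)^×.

2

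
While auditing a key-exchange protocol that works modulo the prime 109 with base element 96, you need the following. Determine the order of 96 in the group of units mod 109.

108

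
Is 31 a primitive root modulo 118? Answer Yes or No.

φ(118) = φ(2)·φ(59) = 1·58 = 58 = 2 · 29.
Test 31^(58/q) mod 118 for each prime factor q of 58:
31^29 ≡ 117 (mod 118)  [q = 2: ≢ 1 ✓]
31^2 ≡ 17 (mod 118)  [q = 29: ≢ 1 ✓]
Every test exponent gives a nontrivial residue, hence 31 generates the full group.

Yes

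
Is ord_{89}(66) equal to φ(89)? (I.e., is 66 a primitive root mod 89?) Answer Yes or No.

φ(89) = 89 − 1 = 88 = 2^3 · 11.
An element g generates (Z/89Z)^× iff g^(88/q) ≢ 1 (mod 89) for each prime q ∈ {2, 11}.
66^44 ≡ 88 (mod 89)  [q = 2: ≢ 1 ✓]
66^8 ≡ 2 (mod 89)  [q = 11: ≢ 1 ✓]
All checks pass, so 66 has order 88 and is a primitive root modulo 89.

Yes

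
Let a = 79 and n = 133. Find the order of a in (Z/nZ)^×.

ord(79) | φ(133) = φ(7·19) = (7−1)·(19−1) = 6·18 = 108 = 2^2 · 3^3.
Divisors of 108: 1, 2, 3, 4, 6, 9, 12, 18, 27, 36, 54, 108.
Test each divisor d:
79^1 ≡ 79 (mod 133)
79^2 ≡ 123 (mod 133)
79^3 ≡ 8 (mod 133)
79^4 ≡ 100 (mod 133)
79^6 ≡ 64 (mod 133)
79^9 ≡ 113 (mod 133)
79^12 ≡ 106 (mod 133)
79^18 ≡ 1 (mod 133) ✓
So ord_133(79) = 18.

18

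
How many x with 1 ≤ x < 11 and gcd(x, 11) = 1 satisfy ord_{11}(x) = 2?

φ(11) = 11 − 1 = 10 = 2 · 5.
(Z/11Z)^× is cyclic (|G| = 10); a cyclic group of order m has exactly φ(d) elements of each order d | m, and none otherwise.
2 | 10, and φ(2) = 2 − 1 = 1.

1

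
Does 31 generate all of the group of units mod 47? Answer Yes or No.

Yes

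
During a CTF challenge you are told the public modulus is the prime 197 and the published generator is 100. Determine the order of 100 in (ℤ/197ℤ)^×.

49

The order of 100 must divide φ(197) = 197 − 1 = 196 = 2^2 · 7^2.
Divisors of 196: 1, 2, 4, 7, 14, 28, 49, 98, 196.
Test each divisor d:
100^1 ≡ 100 (mod 197)
100^2 ≡ 150 (mod 197)
100^4 ≡ 42 (mod 197)
100^7 ≡ 191 (mod 197)
100^14 ≡ 36 (mod 197)
100^28 ≡ 114 (mod 197)
100^49 ≡ 1 (mod 197) ✓
Therefore the multiplicative order of 100 modulo 197 is 49.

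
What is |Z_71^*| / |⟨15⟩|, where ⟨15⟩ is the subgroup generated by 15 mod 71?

2

The order of 15 must divide φ(71) = 71 − 1 = 70 = 2 · 5 · 7.
Divisors of 70: 1, 2, 5, 7, 10, 14, 35, 70.
Compute 15^d (mod 71) for the divisors d until we hit 1:
15^1 ≡ 15 (mod 71)
15^2 ≡ 12 (mod 71)
15^5 ≡ 30 (mod 71)
15^7 ≡ 5 (mod 71)
15^10 ≡ 48 (mod 71)
15^14 ≡ 25 (mod 71)
15^35 ≡ 1 (mod 71) ✓
Thus |⟨15⟩| = ord(15) = 35.
The index is φ(71) / ord(15) = 70 / 35 = 2.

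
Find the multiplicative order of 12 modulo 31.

30

By Lagrange's theorem, ord_31(12) divides φ(31) = 31 − 1 = 30 = 2 · 3 · 5.
Divisors of 30: 1, 2, 3, 5, 6, 10, 15, 30.
Evaluate successive powers at the divisors of 30:
12^1 ≡ 12 (mod 31)
12^2 ≡ 20 (mod 31)
12^3 ≡ 23 (mod 31)
12^5 ≡ 26 (mod 31)
12^6 ≡ 2 (mod 31)
12^10 ≡ 25 (mod 31)
12^15 ≡ 30 (mod 31)
12^30 ≡ 1 (mod 31) ✓
Hence ord(12) = 30.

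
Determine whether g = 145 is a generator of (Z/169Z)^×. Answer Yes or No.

Yes

φ(169) = φ(13^2) = 13·(13−1) = 156 = 2^2 · 3 · 13.
It suffices to check that the order of 145 is not a proper divisor of 156: compute 145^(156/q) for q ∈ {2, 3, 13}.
145^78 ≡ 168 (mod 169)  [q = 2: ≢ 1 ✓]
145^52 ≡ 146 (mod 169)  [q = 3: ≢ 1 ✓]
145^12 ≡ 53 (mod 169)  [q = 13: ≢ 1 ✓]
None equal 1, so ord_169(145) = 156: 145 is a primitive root.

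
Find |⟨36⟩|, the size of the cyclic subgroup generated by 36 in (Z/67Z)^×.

33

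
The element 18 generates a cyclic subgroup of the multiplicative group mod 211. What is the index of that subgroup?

3

By Lagrange's theorem, ord_211(18) divides φ(211) = 211 − 1 = 210 = 2 · 3 · 5 · 7.
Divisors of 210: 1, 2, 3, 5, 6, 7, 10, 14, 15, 21, 30, 35, 42, 70, 105, 210.
Evaluate successive powers at the divisors of 210:
18^1 ≡ 18
18^2 ≡ 113
18^3 ≡ 135
18^5 ≡ 63
18^6 ≡ 79
18^7 ≡ 156
18^10 ≡ 171
18^14 ≡ 71
18^15 ≡ 12
18^21 ≡ 104
18^30 ≡ 144
18^35 ≡ 210
18^42 ≡ 55
18^70 ≡ 1
Thus |⟨18⟩| = ord(18) = 70.
[(Z/211Z)^× : ⟨18⟩] = 210/70 = 3.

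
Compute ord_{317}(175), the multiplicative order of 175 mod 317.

ord(175) | φ(317) = 317 − 1 = 316 = 2^2 · 79.
Divisors of 316: 1, 2, 4, 79, 158, 316.
Evaluate successive powers at the divisors of 316:
175^1 ≡ 175
175^2 ≡ 193
175^4 ≡ 160
175^79 ≡ 1
So ord_317(175) = 79.

79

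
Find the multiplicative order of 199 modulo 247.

ord(199) | φ(247) = φ(13·19) = (13−1)·(19−1) = 12·18 = 216 = 2^3 · 3^3.
Divisors of 216: 1, 2, 3, 4, 6, 8, 9, 12, 18, 24, 27, 36, 54, 72, 108, 216.
Check 199^d mod 247 for each divisor in increasing order:
199^1 ≡ 199 (mod 247)
199^2 ≡ 81 (mod 247)
199^3 ≡ 64 (mod 247)
199^4 ≡ 139 (mod 247)
199^6 ≡ 144 (mod 247)
199^8 ≡ 55 (mod 247)
199^9 ≡ 77 (mod 247)
199^12 ≡ 235 (mod 247)
199^18 ≡ 1 (mod 247) ✓
So ord_247(199) = 18.

18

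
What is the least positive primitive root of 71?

φ(71) = 71 − 1 = 70 = 2 · 5 · 7.
Test candidates g = 2, 3, … against the prime factors q ∈ {2, 5, 7} of φ(71): g is a generator iff g^(70/q) ≢ 1 for every such q.
g = 2: 2^35 ≡ 1 — hits 1, so not a primitive root.
g = 3: 3^35 ≡ 1 — hits 1, so not a primitive root.
g = 4: 4^35 ≡ 1 — hits 1, so not a primitive root.
g = 5: 5^35 ≡ 1 — hits 1, so not a primitive root.
g = 6: 6^35 ≡ 1 — hits 1, so not a primitive root.
g = 7: 7^35 ≡ 70; 7^14 ≡ 54; 7^10 ≡ 45 — none is 1, so 7 is a primitive root.
Hence the least primitive root of 71 is 7.

7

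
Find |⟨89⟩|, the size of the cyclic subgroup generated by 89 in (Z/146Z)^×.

ord(89) | φ(146) = φ(2)·φ(73) = 1·72 = 72 = 2^3 · 3^2.
Divisors of 72: 1, 2, 3, 4, 6, 8, 9, 12, 18, 24, 36, 72.
Test each divisor d:
89^1 ≡ 89
89^2 ≡ 37
89^3 ≡ 81
89^4 ≡ 55
89^6 ≡ 137
89^8 ≡ 105
89^9 ≡ 1
So ord_146(89) = 9.

9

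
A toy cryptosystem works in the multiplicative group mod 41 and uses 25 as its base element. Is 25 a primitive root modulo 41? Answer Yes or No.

φ(41) = 41 − 1 = 40 = 2^3 · 5.
It suffices to check that the order of 25 is not a proper divisor of 40: compute 25^(40/q) for q ∈ {2, 5}.
25^20 ≡ 1 (mod 41)  [q = 2: ≡ 1 ✗]
25^8 ≡ 37 (mod 41)  [q = 5: ≢ 1 ✓]
25^20 ≡ 1 shows ord(25) | 20, strictly less than φ(41); not a primitive root.

No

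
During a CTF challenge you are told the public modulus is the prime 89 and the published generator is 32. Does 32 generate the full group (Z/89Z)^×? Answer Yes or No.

No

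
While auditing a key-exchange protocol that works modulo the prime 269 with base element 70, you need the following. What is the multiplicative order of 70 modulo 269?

Since 70 ∈ (Z/269Z)^×, its order divides φ(269) = 269 − 1 = 268 = 2^2 · 67.
Divisors of 268: 1, 2, 4, 67, 134, 268.
Evaluate successive powers at the divisors of 268:
70^1 ≡ 70 (mod 269)
70^2 ≡ 58 (mod 269)
70^4 ≡ 136 (mod 269)
70^67 ≡ 1 (mod 269) ✓
So ord_269(70) = 67.

67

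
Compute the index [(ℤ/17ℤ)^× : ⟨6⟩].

1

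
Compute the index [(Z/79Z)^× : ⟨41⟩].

3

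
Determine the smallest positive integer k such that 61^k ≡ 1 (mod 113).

The order of 61 must divide φ(113) = 113 − 1 = 112 = 2^4 · 7.
Divisors of 112: 1, 2, 4, 7, 8, 14, 16, 28, 56, 112.
Test each divisor d:
61^1 ≡ 61
61^2 ≡ 105
61^4 ≡ 64
61^7 ≡ 69
61^8 ≡ 28
61^14 ≡ 15
61^16 ≡ 106
61^28 ≡ 112
61^56 ≡ 1
Therefore the multiplicative order of 61 modulo 113 is 56.

56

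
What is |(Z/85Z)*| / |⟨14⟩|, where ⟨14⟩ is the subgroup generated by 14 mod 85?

Since 14 ∈ (Z/85Z)^×, its order divides φ(85) = φ(5·17) = (5−1)·(17−1) = 4·16 = 64 = 2^6.
Divisors of 64: 1, 2, 4, 8, 16, 32, 64.
Evaluate successive powers at the divisors of 64:
14^1 ≡ 14 (mod 85)
14^2 ≡ 26 (mod 85)
14^4 ≡ 81 (mod 85)
14^8 ≡ 16 (mod 85)
14^16 ≡ 1 (mod 85) ✓
So ord_85(14) = 16, hence |⟨14⟩| = 16.
The index is φ(85) / ord(14) = 64 / 16 = 4.

4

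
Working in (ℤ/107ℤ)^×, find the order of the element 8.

106

Since 8 ∈ (Z/107Z)^×, its order divides φ(107) = 107 − 1 = 106 = 2 · 53.
Divisors of 106: 1, 2, 53, 106.
Compute 8^d (mod 107) for the divisors d until we hit 1:
8^1 ≡ 8 (mod 107)
8^2 ≡ 64 (mod 107)
8^53 ≡ 106 (mod 107)
8^106 ≡ 1 (mod 107) ✓
The smallest such exponent is 106, so the order of 8 is 106.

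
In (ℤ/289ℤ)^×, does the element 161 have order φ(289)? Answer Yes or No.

φ(289) = φ(17^2) = 17·(17−1) = 272 = 2^4 · 17.
161 is a primitive root mod 289 iff 161^(φ(289)/q) ≢ 1 for every prime q | φ(289), i.e. q ∈ {2, 17}.
161^136 ≡ 1 (mod 289)  [q = 2: ≡ 1 ✗]
161^16 ≡ 103 (mod 289)  [q = 17: ≢ 1 ✓]
Since 161^136 ≡ 1, the order of 161 divides 136 < 272, so 161 is not a primitive root.

No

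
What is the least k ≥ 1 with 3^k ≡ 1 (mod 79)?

Since 3 ∈ (Z/79Z)^×, its order divides φ(79) = 79 − 1 = 78 = 2 · 3 · 13.
Divisors of 78: 1, 2, 3, 6, 13, 26, 39, 78.
Compute 3^d (mod 79) for the divisors d until we hit 1:
3^1 ≡ 3 (mod 79)
3^2 ≡ 9 (mod 79)
3^3 ≡ 27 (mod 79)
3^6 ≡ 18 (mod 79)
3^13 ≡ 24 (mod 79)
3^26 ≡ 23 (mod 79)
3^39 ≡ 78 (mod 79)
3^78 ≡ 1 (mod 79) ✓
The smallest such exponent is 78, so the order of 3 is 78.

78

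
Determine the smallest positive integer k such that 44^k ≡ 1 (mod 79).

Since 44 ∈ (Z/79Z)^×, its order divides φ(79) = 79 − 1 = 78 = 2 · 3 · 13.
Divisors of 78: 1, 2, 3, 6, 13, 26, 39, 78.
Compute 44^d (mod 79) for the divisors d until we hit 1:
44^1 ≡ 44 (mod 79)
44^2 ≡ 40 (mod 79)
44^3 ≡ 22 (mod 79)
44^6 ≡ 10 (mod 79)
44^13 ≡ 55 (mod 79)
44^26 ≡ 23 (mod 79)
44^39 ≡ 1 (mod 79) ✓
Hence ord(44) = 39.

39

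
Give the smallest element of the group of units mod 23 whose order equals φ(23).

φ(23) = 23 − 1 = 22 = 2 · 11.
Test candidates g = 2, 3, … against the prime factors q ∈ {2, 11} of φ(23): g is a generator iff g^(22/q) ≢ 1 for every such q.
g = 2: 2^11 ≡ 1 — hits 1, so not a primitive root.
g = 3: 3^11 ≡ 1 — hits 1, so not a primitive root.
g = 4: 4^11 ≡ 1 — hits 1, so not a primitive root.
g = 5: 5^11 ≡ 22; 5^2 ≡ 2 — none is 1, so 5 is a primitive root.
So 5 is the smallest generator of (Z/23Z)^×.

5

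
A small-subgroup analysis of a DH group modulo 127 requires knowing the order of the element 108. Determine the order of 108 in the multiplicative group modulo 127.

By Lagrange's theorem, ord_127(108) divides φ(127) = 127 − 1 = 126 = 2 · 3^2 · 7.
Divisors of 126: 1, 2, 3, 6, 7, 9, 14, 18, 21, 42, 63, 126.
Compute 108^d (mod 127) for the divisors d until we hit 1:
108^1 ≡ 108 (mod 127)
108^2 ≡ 107 (mod 127)
108^3 ≡ 126 (mod 127)
108^6 ≡ 1 (mod 127) ✓
The smallest such exponent is 6, so the order of 108 is 6.

6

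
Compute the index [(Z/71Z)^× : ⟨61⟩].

1

By Lagrange's theorem, ord_71(61) divides φ(71) = 71 − 1 = 70 = 2 · 5 · 7.
Divisors of 70: 1, 2, 5, 7, 10, 14, 35, 70.
Check 61^d mod 71 for each divisor in increasing order:
61^1 ≡ 61 (mod 71)
61^2 ≡ 29 (mod 71)
61^5 ≡ 39 (mod 71)
61^7 ≡ 66 (mod 71)
61^10 ≡ 30 (mod 71)
61^14 ≡ 25 (mod 71)
61^35 ≡ 70 (mod 71)
61^70 ≡ 1 (mod 71) ✓
Thus |⟨61⟩| = ord(61) = 70.
[(Z/71Z)^× : ⟨61⟩] = 70/70 = 1.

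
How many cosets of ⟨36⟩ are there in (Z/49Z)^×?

The order of 36 must divide φ(49) = φ(7^2) = 7·(7−1) = 42 = 2 · 3 · 7.
Divisors of 42: 1, 2, 3, 6, 7, 14, 21, 42.
Compute 36^d (mod 49) for the divisors d until we hit 1:
36^1 ≡ 36 (mod 49)
36^2 ≡ 22 (mod 49)
36^3 ≡ 8 (mod 49)
36^6 ≡ 15 (mod 49)
36^7 ≡ 1 (mod 49) ✓
Thus |⟨36⟩| = ord(36) = 7.
Index = |(Z/49Z)^×| / |⟨36⟩| = 42 / 7 = 6.

6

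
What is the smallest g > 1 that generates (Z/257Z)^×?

3

φ(257) = 257 − 1 = 256 = 2^8.
g is a primitive root iff g^(256/q) ≢ 1 (mod 257) for each prime q ∈ {2}.
g = 2: 2^128 ≡ 1 — hits 1, so not a primitive root.
g = 3: 3^128 ≡ 256 — none is 1, so 3 is a primitive root.
The smallest primitive root modulo 257 is 3.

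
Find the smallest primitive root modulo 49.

3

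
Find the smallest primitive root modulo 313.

φ(313) = 313 − 1 = 312 = 2^3 · 3 · 13.
g is a primitive root iff g^(312/q) ≢ 1 (mod 313) for each prime q ∈ {2, 3, 13}.
g = 2: 2^156 ≡ 1 — hits 1, so not a primitive root.
g = 3: 3^156 ≡ 1 — hits 1, so not a primitive root.
g = 4: 4^156 ≡ 1 — hits 1, so not a primitive root.
g = 5: 5^156 ≡ 312; 5^104 ≡ 1 — hits 1, so not a primitive root.
g = 6: 6^156 ≡ 1 — hits 1, so not a primitive root.
g = 7: 7^156 ≡ 312; 7^104 ≡ 1 — hits 1, so not a primitive root.
g = 8: 8^156 ≡ 1 — hits 1, so not a primitive root.
g = 9: 9^156 ≡ 1 — hits 1, so not a primitive root.
g = 10: 10^156 ≡ 312; 10^104 ≡ 214; 10^24 ≡ 103 — none is 1, so 10 is a primitive root.
So 10 is the smallest generator of (Z/313Z)^×.

10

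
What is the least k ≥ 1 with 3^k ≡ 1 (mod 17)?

16

The order of 3 must divide φ(17) = 17 − 1 = 16 = 2^4.
Divisors of 16: 1, 2, 4, 8, 16.
Evaluate successive powers at the divisors of 16:
3^1 ≡ 3 (mod 17)
3^2 ≡ 9 (mod 17)
3^4 ≡ 13 (mod 17)
3^8 ≡ 16 (mod 17)
3^16 ≡ 1 (mod 17) ✓
So ord_17(3) = 16.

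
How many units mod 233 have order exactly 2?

φ(233) = 233 − 1 = 232 = 2^3 · 29.
(Z/233Z)^× is cyclic (|G| = 232); a cyclic group of order m has exactly φ(d) elements of each order d | m, and none otherwise.
2 | 232, and φ(2) = 2 − 1 = 1.

1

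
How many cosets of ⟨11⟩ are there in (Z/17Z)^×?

1

Since 11 ∈ (Z/17Z)^×, its order divides φ(17) = 17 − 1 = 16 = 2^4.
Divisors of 16: 1, 2, 4, 8, 16.
Test each divisor d:
11^1 ≡ 11
11^2 ≡ 2
11^4 ≡ 4
11^8 ≡ 16
11^16 ≡ 1
So ord_17(11) = 16, hence |⟨11⟩| = 16.
Index = |(Z/17Z)^×| / |⟨11⟩| = 16 / 16 = 1.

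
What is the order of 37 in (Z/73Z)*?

9

Since 37 ∈ (Z/73Z)^×, its order divides φ(73) = 73 − 1 = 72 = 2^3 · 3^2.
Divisors of 72: 1, 2, 3, 4, 6, 8, 9, 12, 18, 24, 36, 72.
Test each divisor d:
37^1 ≡ 37 (mod 73)
37^2 ≡ 55 (mod 73)
37^3 ≡ 64 (mod 73)
37^4 ≡ 32 (mod 73)
37^6 ≡ 8 (mod 73)
37^8 ≡ 2 (mod 73)
37^9 ≡ 1 (mod 73) ✓
Hence ord(37) = 9.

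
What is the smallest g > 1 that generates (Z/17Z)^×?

3

φ(17) = 17 − 1 = 16 = 2^4.
g is a primitive root iff g^(16/q) ≢ 1 (mod 17) for each prime q ∈ {2}.
g = 2: 2^8 ≡ 1 — hits 1, so not a primitive root.
g = 3: 3^8 ≡ 16 — none is 1, so 3 is a primitive root.
Hence the least primitive root of 17 is 3.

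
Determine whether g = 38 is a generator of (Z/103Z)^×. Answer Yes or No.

φ(103) = 103 − 1 = 102 = 2 · 3 · 17.
It suffices to check that the order of 38 is not a proper divisor of 102: compute 38^(102/q) for q ∈ {2, 3, 17}.
38^51 ≡ 1 (mod 103)  [q = 2: ≡ 1 ✗]
38^34 ≡ 56 (mod 103)  [q = 3: ≢ 1 ✓]
38^6 ≡ 8 (mod 103)  [q = 17: ≢ 1 ✓]
The check at q = 2 fails, so 38 generates a proper subgroup.

No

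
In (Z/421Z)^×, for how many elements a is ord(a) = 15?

φ(421) = 421 − 1 = 420 = 2^2 · 3 · 5 · 7.
Since (Z/421Z)^× is cyclic of order 420, the number of elements of order d is φ(d) when d | 420 and 0 otherwise.
15 = 3 · 5 divides 420, and φ(15) = 8.

8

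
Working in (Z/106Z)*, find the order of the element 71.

52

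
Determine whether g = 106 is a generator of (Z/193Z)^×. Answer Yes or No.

φ(193) = 193 − 1 = 192 = 2^6 · 3.
It suffices to check that the order of 106 is not a proper divisor of 192: compute 106^(192/q) for q ∈ {2, 3}.
106^96 ≡ 192 (mod 193)  [q = 2: ≢ 1 ✓]
106^64 ≡ 1 (mod 193)  [q = 3: ≡ 1 ✗]
The check at q = 3 fails, so 106 generates a proper subgroup.

No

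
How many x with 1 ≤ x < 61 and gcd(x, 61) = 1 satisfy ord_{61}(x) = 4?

φ(61) = 61 − 1 = 60 = 2^2 · 3 · 5.
In a cyclic group of order 60, there are φ(d) elements of order d for each divisor d of 60, and zero for non-divisors.
4 = 2^2 divides 60, and φ(4) = 2.

2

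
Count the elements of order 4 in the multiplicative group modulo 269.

φ(269) = 269 − 1 = 268 = 2^2 · 67.
(Z/269Z)^× is cyclic (|G| = 268); a cyclic group of order m has exactly φ(d) elements of each order d | m, and none otherwise.
4 = 2^2 divides 268, and φ(4) = 2.

2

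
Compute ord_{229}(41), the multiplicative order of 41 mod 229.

228

The order of 41 must divide φ(229) = 229 − 1 = 228 = 2^2 · 3 · 19.
Divisors of 228: 1, 2, 3, 4, 6, 12, 19, 38, 57, 76, 114, 228.
Check 41^d mod 229 for each divisor in increasing order:
41^1 ≡ 41
41^2 ≡ 78
41^3 ≡ 221
41^4 ≡ 130
41^6 ≡ 64
41^12 ≡ 203
41^19 ≡ 18
41^38 ≡ 95
41^57 ≡ 107
41^76 ≡ 94
41^114 ≡ 228
41^228 ≡ 1
Therefore the multiplicative order of 41 modulo 229 is 228.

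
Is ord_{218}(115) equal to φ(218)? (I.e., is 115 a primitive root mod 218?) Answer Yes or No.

Yes

φ(218) = φ(2)·φ(109) = 1·108 = 108 = 2^2 · 3^3.
It suffices to check that the order of 115 is not a proper divisor of 108: compute 115^(108/q) for q ∈ {2, 3}.
115^54 ≡ 217 (mod 218)  [q = 2: ≢ 1 ✓]
115^36 ≡ 63 (mod 218)  [q = 3: ≢ 1 ✓]
All checks pass, so 115 has order 108 and is a primitive root modulo 218.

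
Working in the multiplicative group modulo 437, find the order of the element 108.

The order of 108 must divide φ(437) = φ(19·23) = (19−1)·(23−1) = 18·22 = 396 = 2^2 · 3^2 · 11.
Divisors of 396: 1, 2, 3, 4, 6, 9, 11, 12, 18, 22, 33, 36, 44, 66, 99, 132, 198, 396.
Evaluate successive powers at the divisors of 396:
108^1 ≡ 108 (mod 437)
108^2 ≡ 302 (mod 437)
108^3 ≡ 278 (mod 437)
108^4 ≡ 308 (mod 437)
108^6 ≡ 372 (mod 437)
108^9 ≡ 284 (mod 437)
108^11 ≡ 116 (mod 437)
108^12 ≡ 292 (mod 437)
108^18 ≡ 248 (mod 437)
108^22 ≡ 346 (mod 437)
108^33 ≡ 369 (mod 437)
108^36 ≡ 324 (mod 437)
108^44 ≡ 415 (mod 437)
108^66 ≡ 254 (mod 437)
108^99 ≡ 208 (mod 437)
108^132 ≡ 277 (mod 437)
108^198 ≡ 1 (mod 437) ✓
The smallest such exponent is 198, so the order of 108 is 198.

198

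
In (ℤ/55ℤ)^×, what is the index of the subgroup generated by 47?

The order of 47 must divide φ(55) = φ(5·11) = (5−1)·(11−1) = 4·10 = 40 = 2^3 · 5.
Divisors of 40: 1, 2, 4, 5, 8, 10, 20, 40.
Compute 47^d (mod 55) for the divisors d until we hit 1:
47^1 ≡ 47
47^2 ≡ 9
47^4 ≡ 26
47^5 ≡ 12
47^8 ≡ 16
47^10 ≡ 34
47^20 ≡ 1
The order of 47 is 20, so the subgroup it generates has 20 elements.
[(Z/55Z)^× : ⟨47⟩] = 40/20 = 2.

2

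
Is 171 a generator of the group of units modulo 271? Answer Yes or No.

φ(271) = 271 − 1 = 270 = 2 · 3^3 · 5.
171 is a primitive root mod 271 iff 171^(φ(271)/q) ≢ 1 for every prime q | φ(271), i.e. q ∈ {2, 3, 5}.
171^135 ≡ 270 (mod 271)  [q = 2: ≢ 1 ✓]
171^90 ≡ 1 (mod 271)  [q = 3: ≡ 1 ✗]
171^54 ≡ 187 (mod 271)  [q = 5: ≢ 1 ✓]
Since 171^90 ≡ 1, the order of 171 divides 90 < 270, so 171 is not a primitive root.

No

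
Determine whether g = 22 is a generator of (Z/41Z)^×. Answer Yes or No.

Yes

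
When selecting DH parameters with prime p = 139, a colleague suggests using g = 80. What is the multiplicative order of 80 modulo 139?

23

The order of 80 must divide φ(139) = 139 − 1 = 138 = 2 · 3 · 23.
Divisors of 138: 1, 2, 3, 6, 23, 46, 69, 138.
Test each divisor d:
80^1 ≡ 80 (mod 139)
80^2 ≡ 6 (mod 139)
80^3 ≡ 63 (mod 139)
80^6 ≡ 77 (mod 139)
80^23 ≡ 1 (mod 139) ✓
The smallest such exponent is 23, so the order of 80 is 23.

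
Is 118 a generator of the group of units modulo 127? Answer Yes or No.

φ(127) = 127 − 1 = 126 = 2 · 3^2 · 7.
An element g generates (Z/127Z)^× iff g^(126/q) ≢ 1 (mod 127) for each prime q ∈ {2, 3, 7}.
118^63 ≡ 126 (mod 127)  [q = 2: ≢ 1 ✓]
118^42 ≡ 19 (mod 127)  [q = 3: ≢ 1 ✓]
118^18 ≡ 16 (mod 127)  [q = 7: ≢ 1 ✓]
Every test exponent gives a nontrivial residue, hence 118 generates the full group.

Yes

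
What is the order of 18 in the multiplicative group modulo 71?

35

The order of 18 must divide φ(71) = 71 − 1 = 70 = 2 · 5 · 7.
Divisors of 70: 1, 2, 5, 7, 10, 14, 35, 70.
Test each divisor d:
18^1 ≡ 18
18^2 ≡ 40
18^5 ≡ 45
18^7 ≡ 25
18^10 ≡ 37
18^14 ≡ 57
18^35 ≡ 1
So ord_71(18) = 35.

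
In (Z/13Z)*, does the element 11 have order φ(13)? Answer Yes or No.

Yes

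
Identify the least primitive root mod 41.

φ(41) = 41 − 1 = 40 = 2^3 · 5.
g is a primitive root iff g^(40/q) ≢ 1 (mod 41) for each prime q ∈ {2, 5}.
g = 2: 2^20 ≡ 1 — hits 1, so not a primitive root.
g = 3: 3^20 ≡ 40; 3^8 ≡ 1 — hits 1, so not a primitive root.
g = 4: 4^20 ≡ 1 — hits 1, so not a primitive root.
g = 5: 5^20 ≡ 1 — hits 1, so not a primitive root.
g = 6: 6^20 ≡ 40; 6^8 ≡ 10 — none is 1, so 6 is a primitive root.
So 6 is the smallest generator of (Z/41Z)^×.

6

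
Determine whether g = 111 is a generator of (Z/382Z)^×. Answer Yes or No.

Yes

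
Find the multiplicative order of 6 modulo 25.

The order of 6 must divide φ(25) = φ(5^2) = 5·(5−1) = 20 = 2^2 · 5.
Divisors of 20: 1, 2, 4, 5, 10, 20.
Evaluate successive powers at the divisors of 20:
6^1 ≡ 6
6^2 ≡ 11
6^4 ≡ 21
6^5 ≡ 1
The smallest such exponent is 5, so the order of 6 is 5.

5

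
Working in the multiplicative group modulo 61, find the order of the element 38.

20

Since 38 ∈ (Z/61Z)^×, its order divides φ(61) = 61 − 1 = 60 = 2^2 · 3 · 5.
Divisors of 60: 1, 2, 3, 4, 5, 6, 10, 12, 15, 20, 30, 60.
Check 38^d mod 61 for each divisor in increasing order:
38^1 ≡ 38
38^2 ≡ 41
38^3 ≡ 33
38^4 ≡ 34
38^5 ≡ 11
38^6 ≡ 52
38^10 ≡ 60
38^12 ≡ 20
38^15 ≡ 50
38^20 ≡ 1
Hence ord(38) = 20.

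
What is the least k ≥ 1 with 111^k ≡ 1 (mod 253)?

By Lagrange's theorem, ord_253(111) divides φ(253) = φ(11·23) = (11−1)·(23−1) = 10·22 = 220 = 2^2 · 5 · 11.
Divisors of 220: 1, 2, 4, 5, 10, 11, 20, 22, 44, 55, 110, 220.
Compute 111^d (mod 253) for the divisors d until we hit 1:
111^1 ≡ 111 (mod 253)
111^2 ≡ 177 (mod 253)
111^4 ≡ 210 (mod 253)
111^5 ≡ 34 (mod 253)
111^10 ≡ 144 (mod 253)
111^11 ≡ 45 (mod 253)
111^20 ≡ 243 (mod 253)
111^22 ≡ 1 (mod 253) ✓
So ord_253(111) = 22.

22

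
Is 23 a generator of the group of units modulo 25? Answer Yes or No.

Yes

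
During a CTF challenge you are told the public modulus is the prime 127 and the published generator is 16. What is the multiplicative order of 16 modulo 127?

7

By Lagrange's theorem, ord_127(16) divides φ(127) = 127 − 1 = 126 = 2 · 3^2 · 7.
Divisors of 126: 1, 2, 3, 6, 7, 9, 14, 18, 21, 42, 63, 126.
Check 16^d mod 127 for each divisor in increasing order:
16^1 ≡ 16
16^2 ≡ 2
16^3 ≡ 32
16^6 ≡ 8
16^7 ≡ 1
Therefore the multiplicative order of 16 modulo 127 is 7.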